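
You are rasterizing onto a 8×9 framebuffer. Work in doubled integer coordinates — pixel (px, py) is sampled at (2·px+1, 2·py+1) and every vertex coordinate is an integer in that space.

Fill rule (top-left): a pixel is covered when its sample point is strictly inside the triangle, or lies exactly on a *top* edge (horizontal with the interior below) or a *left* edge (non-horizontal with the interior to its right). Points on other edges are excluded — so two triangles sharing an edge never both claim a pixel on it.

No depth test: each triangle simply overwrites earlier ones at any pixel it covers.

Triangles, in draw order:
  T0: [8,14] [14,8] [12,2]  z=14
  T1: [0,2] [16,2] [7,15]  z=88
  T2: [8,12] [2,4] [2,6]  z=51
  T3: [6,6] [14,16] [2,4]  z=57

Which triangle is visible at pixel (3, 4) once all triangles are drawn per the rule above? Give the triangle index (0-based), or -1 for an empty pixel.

T0:
  2·area = 48  (B↔C swapped to make it positive)
  edge (8, 14)→(12, 2): d=(4,-12) top-left  bias=+0
  edge (12, 2)→(14, 8): d=(2,6) right/bottom  bias=-1
  edge (14, 8)→(8, 14): d=(-6,6) right/bottom  bias=-1
    (5,2)@(11, 5): e=[0,12,36] → █  [on edge]
    (6,2)@(13, 5): e=[24,0,24] → ·  [on edge]
    (5,3)@(11, 7): e=[8,16,24] → █
    (6,3)@(13, 7): e=[32,4,12] → █
    (7,3)@(15, 7): e=[56,-8,0] → ·  [on edge]
    (5,4)@(11, 9): e=[16,20,12] → █
    (6,4)@(13, 9): e=[40,8,0] → ·  [on edge]
    (4,5)@(9, 11): e=[0,36,12] → █  [on edge]
    (5,5)@(11, 11): e=[24,24,0] → ·  [on edge]
    (7,5)@(15, 11): e=[72,0,-24] → ·  [on edge]
    (4,6)@(9, 13): e=[8,40,0] → ·  [on edge]
    (3,7)@(7, 15): e=[-8,56,0] → ·  [on edge]
    (2,8)@(5, 17): e=[-24,72,0] → ·  [on edge]
    (3,8)@(7, 17): e=[0,60,-12] → ·  [on edge]
  covered (5 px):
    · · · · · · · ·
    · · · · · · · ·
    · · · · · █ · ·
    · · · · · █ █ ·
    · · · · · █ · ·
    · · · · █ · · ·
    · · · · · · · ·
    · · · · · · · ·
    · · · · · · · ·
T1:
  2·area = 208
  edge (0, 2)→(16, 2): d=(16,0) top-left  bias=+0
  edge (16, 2)→(7, 15): d=(-9,13) right/bottom  bias=-1
  edge (7, 15)→(0, 2): d=(-7,-13) top-left  bias=+0
    (0,1)@(1, 3): e=[16,186,6] → █
    (1,1)@(3, 3): e=[16,160,32] → █
    (2,1)@(5, 3): e=[16,134,58] → █
    (3,1)@(7, 3): e=[16,108,84] → █
    (4,1)@(9, 3): e=[16,82,110] → █
    (5,1)@(11, 3): e=[16,56,136] → █
    (6,1)@(13, 3): e=[16,30,162] → █
    (7,1)@(15, 3): e=[16,4,188] → █
    (0,2)@(1, 5): e=[48,168,-8] → ·
    (1,2)@(3, 5): e=[48,142,18] → █
    (7,2)@(15, 5): e=[48,-14,174] → ·
    (1,3)@(3, 7): e=[80,124,4] → █
    (3,7)@(7, 15): e=[208,0,0] → ·  [on edge]
  covered (27 px):
    · · · · · · · ·
    █ █ █ █ █ █ █ █
    · █ █ █ █ █ █ ·
    · █ █ █ █ █ · ·
    · · █ █ █ █ · ·
    · · █ █ █ · · ·
    · · · █ · · · ·
    · · · · · · · ·
    · · · · · · · ·
T2:
  2·area = 12  (B↔C swapped to make it positive)
  edge (8, 12)→(2, 6): d=(-6,-6) top-left  bias=+0
  edge (2, 6)→(2, 4): d=(0,-2) top-left  bias=+0
  edge (2, 4)→(8, 12): d=(6,8) right/bottom  bias=-1
    (0,2)@(1, 5): e=[0,-2,14] → ·  [on edge]
    (1,3)@(3, 7): e=[0,2,10] → █  [on edge]
    (2,3)@(5, 7): e=[12,6,-6] → ·
    (1,4)@(3, 9): e=[-12,2,22] → ·
    (2,4)@(5, 9): e=[0,6,6] → █  [on edge]
    (3,4)@(7, 9): e=[12,10,-10] → ·
    (2,5)@(5, 11): e=[-12,6,18] → ·
    (3,5)@(7, 11): e=[0,10,2] → █  [on edge]
    (4,5)@(9, 11): e=[12,14,-14] → ·
    (3,6)@(7, 13): e=[-12,10,14] → ·
    (4,6)@(9, 13): e=[0,14,-2] → ·  [on edge]
    (5,7)@(11, 15): e=[0,18,-6] → ·  [on edge]
    (6,8)@(13, 17): e=[0,22,-10] → ·  [on edge]
  covered (3 px):
    · · · · · · · ·
    · · · · · · · ·
    · · · · · · · ·
    · █ · · · · · ·
    · · █ · · · · ·
    · · · █ · · · ·
    · · · · · · · ·
    · · · · · · · ·
    · · · · · · · ·
T3:
  2·area = 24
  edge (6, 6)→(14, 16): d=(8,10) right/bottom  bias=-1
  edge (14, 16)→(2, 4): d=(-12,-12) top-left  bias=+0
  edge (2, 4)→(6, 6): d=(4,2) right/bottom  bias=-1
    (0,1)@(1, 3): e=[26,0,-2] → ·  [on edge]
    (1,2)@(3, 5): e=[22,0,2] → █  [on edge]
    (2,2)@(5, 5): e=[2,24,-2] → ·
    (1,3)@(3, 7): e=[38,-24,10] → ·
    (2,3)@(5, 7): e=[18,0,6] → █  [on edge]
    (3,3)@(7, 7): e=[-2,24,2] → ·
    (2,4)@(5, 9): e=[34,-24,14] → ·
    (3,4)@(7, 9): e=[14,0,10] → █  [on edge]
    (4,4)@(9, 9): e=[-6,24,6] → ·
    (3,5)@(7, 11): e=[30,-24,18] → ·
    (4,5)@(9, 11): e=[10,0,14] → █  [on edge]
    (5,5)@(11, 11): e=[-10,24,10] → ·
    (5,6)@(11, 13): e=[6,0,18] → █  [on edge]
    (6,7)@(13, 15): e=[2,0,22] → █  [on edge]
    (7,8)@(15, 17): e=[-2,0,26] → ·  [on edge]
  covered (6 px):
    · · · · · · · ·
    · · · · · · · ·
    · █ · · · · · ·
    · · █ · · · · ·
    · · · █ · · · ·
    · · · · █ · · ·
    · · · · · █ · ·
    · · · · · · █ ·
    · · · · · · · ·

Z-buffer (winner per pixel, '.' = empty):
  . . . . . . . .
  1 1 1 1 1 1 1 1
  . 3 1 1 1 1 1 .
  . 2 3 1 1 1 0 .
  . . 2 3 1 1 . .
  . . 1 2 3 . . .
  . . . 1 . 3 . .
  . . . . . . 3 .
  . . . . . . . .

Final: 3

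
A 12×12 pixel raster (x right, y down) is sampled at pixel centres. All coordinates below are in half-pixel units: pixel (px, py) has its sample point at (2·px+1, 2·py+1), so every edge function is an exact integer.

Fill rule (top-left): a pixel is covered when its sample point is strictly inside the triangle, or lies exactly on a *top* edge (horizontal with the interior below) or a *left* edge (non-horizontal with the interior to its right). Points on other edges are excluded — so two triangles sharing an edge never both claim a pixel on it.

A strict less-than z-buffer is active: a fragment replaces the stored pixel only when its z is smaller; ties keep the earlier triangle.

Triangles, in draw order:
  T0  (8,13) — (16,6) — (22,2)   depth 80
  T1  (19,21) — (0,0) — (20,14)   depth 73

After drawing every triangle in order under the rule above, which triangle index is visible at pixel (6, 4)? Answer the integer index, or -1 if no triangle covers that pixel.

T0:
  2·area = 10
  edge (8, 13)→(16, 6): d=(8,-7) top-left  bias=+0
  edge (16, 6)→(22, 2): d=(6,-4) top-left  bias=+0
  edge (22, 2)→(8, 13): d=(-14,11) right/bottom  bias=-1
    (7,3)@(15, 7): e=[1,2,7] → #
    (8,3)@(17, 7): e=[15,10,-15] → ·
    (6,4)@(13, 9): e=[3,6,1] → #
    (7,4)@(15, 9): e=[17,14,-21] → ·
    (6,5)@(13, 11): e=[19,18,-27] → ·
  covered (2 px):
    · · · · · · · · · · · ·
    · · · · · · · · · · · ·
    · · · · · · · · · · · ·
    · · · · · · · # · · · ·
    · · · · · · # · · · · ·
    · · · · · · · · · · · ·
    · · · · · · · · · · · ·
    · · · · · · · · · · · ·
    · · · · · · · · · · · ·
    · · · · · · · · · · · ·
    · · · · · · · · · · · ·
    · · · · · · · · · · · ·
T1:
  2·area = 154
  edge (19, 21)→(0, 0): d=(-19,-21) top-left  bias=+0
  edge (0, 0)→(20, 14): d=(20,14) right/bottom  bias=-1
  edge (20, 14)→(19, 21): d=(-1,7) right/bottom  bias=-1
    (0,0)@(1, 1): e=[2,6,146] → #
    (1,0)@(3, 1): e=[44,-22,132] → ·
    (0,1)@(1, 3): e=[-36,46,144] → ·
    (1,1)@(3, 3): e=[6,18,130] → #
    (2,1)@(5, 3): e=[48,-10,116] → ·
    (1,2)@(3, 5): e=[-32,58,128] → ·
    (2,2)@(5, 5): e=[10,30,114] → #
    (3,2)@(7, 5): e=[52,2,100] → #
    (4,2)@(9, 5): e=[94,-26,86] → ·
    (2,3)@(5, 7): e=[-28,70,112] → ·
    (3,3)@(7, 7): e=[14,42,98] → #
    (4,3)@(9, 7): e=[56,14,84] → #
    (10,3)@(21, 7): e=[308,-154,0] → ·  [on edge]
    (9,10)@(19, 21): e=[0,154,0] → ·  [on edge]
  covered (20 px):
    # · · · · · · · · · · ·
    · # · · · · · · · · · ·
    · · # # · · · · · · · ·
    · · · # # · · · · · · ·
    · · · · # # · · · · · ·
    · · · · · # # # · · · ·
    · · · · · · # # # · · ·
    · · · · · · · # # # · ·
    · · · · · · · · # # · ·
    · · · · · · · · · # · ·
    · · · · · · · · · · · ·
    · · · · · · · · · · · ·

Z-buffer (winner per pixel, '.' = empty):
  1 . . . . . . . . . . .
  . 1 . . . . . . . . . .
  . . 1 1 . . . . . . . .
  . . . 1 1 . . 0 . . . .
  . . . . 1 1 0 . . . . .
  . . . . . 1 1 1 . . . .
  . . . . . . 1 1 1 . . .
  . . . . . . . 1 1 1 . .
  . . . . . . . . 1 1 . .
  . . . . . . . . . 1 . .
  . . . . . . . . . . . .
  . . . . . . . . . . . .

Result: 0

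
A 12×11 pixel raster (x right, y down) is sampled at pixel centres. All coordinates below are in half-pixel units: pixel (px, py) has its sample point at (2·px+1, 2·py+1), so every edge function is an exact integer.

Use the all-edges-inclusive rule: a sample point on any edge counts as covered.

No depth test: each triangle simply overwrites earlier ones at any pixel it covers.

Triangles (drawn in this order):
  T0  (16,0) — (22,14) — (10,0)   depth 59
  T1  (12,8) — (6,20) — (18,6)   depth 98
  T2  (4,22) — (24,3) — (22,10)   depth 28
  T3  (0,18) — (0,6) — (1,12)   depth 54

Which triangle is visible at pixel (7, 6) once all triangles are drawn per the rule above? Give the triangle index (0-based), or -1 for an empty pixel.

T0:
  2·area = 84
  edge (16, 0)→(22, 14): d=(6,14) inclusive
  edge (22, 14)→(10, 0): d=(-12,-14) inclusive
  edge (10, 0)→(16, 0): d=(6,0) inclusive
    (5,0)@(11, 1): e=[76,2,6] → █
    (6,0)@(13, 1): e=[48,30,6] → █
    (7,0)@(15, 1): e=[20,58,6] → █
    (8,0)@(17, 1): e=[-8,86,6] → ·
    (5,1)@(11, 3): e=[88,-22,18] → ·
    (6,1)@(13, 3): e=[60,6,18] → █
    (8,1)@(17, 3): e=[4,62,18] → █
    (9,1)@(19, 3): e=[-24,90,18] → ·
    (6,2)@(13, 5): e=[72,-18,30] → ·
    (7,2)@(15, 5): e=[44,10,30] → █
    (9,2)@(19, 5): e=[-12,66,30] → ·
    (7,3)@(15, 7): e=[56,-14,42] → ·
    (9,3)@(19, 7): e=[0,42,42] → █  [on edge]
  covered (11 px):
    · · · · · █ █ █ · · · ·
    · · · · · · █ █ █ · · ·
    · · · · · · · █ █ · · ·
    · · · · · · · · █ █ · ·
    · · · · · · · · · █ · ·
    · · · · · · · · · · · ·
    · · · · · · · · · · · ·
    · · · · · · · · · · · ·
    · · · · · · · · · · · ·
    · · · · · · · · · · · ·
    · · · · · · · · · · · ·
T1:
  2·area = 60  (B↔C swapped to make it positive)
  edge (12, 8)→(18, 6): d=(6,-2) inclusive
  edge (18, 6)→(6, 20): d=(-12,14) inclusive
  edge (6, 20)→(12, 8): d=(6,-12) inclusive
    (10,2)@(21, 5): e=[0,-30,90] → ·  [on edge]
    (7,3)@(15, 7): e=[0,30,30] → █  [on edge]
    (8,3)@(17, 7): e=[4,2,54] → █
    (9,3)@(19, 7): e=[8,-26,78] → ·
    (4,4)@(9, 9): e=[0,90,-30] → ·  [on edge]
    (6,4)@(13, 9): e=[8,34,18] → █
    (8,4)@(17, 9): e=[16,-22,66] → ·
    (1,5)@(3, 11): e=[0,150,-90] → ·  [on edge]
    (5,5)@(11, 11): e=[16,38,6] → █
    (7,5)@(15, 11): e=[24,-18,54] → ·
    (5,6)@(11, 13): e=[28,14,18] → █
    (6,6)@(13, 13): e=[32,-14,42] → ·
  covered (8 px):
    · · · · · · · · · · · ·
    · · · · · · · · · · · ·
    · · · · · · · · · · · ·
    · · · · · · · █ █ · · ·
    · · · · · · █ █ · · · ·
    · · · · · █ █ · · · · ·
    · · · · · █ · · · · · ·
    · · · · █ · · · · · · ·
    · · · · · · · · · · · ·
    · · · · · · · · · · · ·
    · · · · · · · · · · · ·
T2:
  2·area = 102
  edge (4, 22)→(24, 3): d=(20,-19) inclusive
  edge (24, 3)→(22, 10): d=(-2,7) inclusive
  edge (22, 10)→(4, 22): d=(-18,12) inclusive
    (11,2)@(23, 5): e=[21,3,78] → █
    (10,3)@(21, 7): e=[23,13,66] → █
    (11,3)@(23, 7): e=[61,-1,42] → ·
    (9,4)@(19, 9): e=[25,23,54] → █
    (11,4)@(23, 9): e=[101,-5,6] → ·
    (8,5)@(17, 11): e=[27,33,42] → █
    (10,5)@(21, 11): e=[103,5,-6] → ·
    (7,6)@(15, 13): e=[29,43,30] → █
    (9,6)@(19, 13): e=[105,15,-18] → ·
    (6,7)@(13, 15): e=[31,53,18] → █
    (7,7)@(15, 15): e=[69,39,-6] → ·
    (8,7)@(17, 15): e=[107,25,-30] → ·
  covered (10 px):
    · · · · · · · · · · · ·
    · · · · · · · · · · · ·
    · · · · · · · · · · · █
    · · · · · · · · · · █ ·
    · · · · · · · · · █ █ ·
    · · · · · · · · █ █ · ·
    · · · · · · · █ █ · · ·
    · · · · · · █ · · · · ·
    · · · · · █ · · · · · ·
    · · · · · · · · · · · ·
    · · · · · · · · · · · ·
T3:
  2·area = 12
  edge (0, 18)→(0, 6): d=(0,-12) inclusive
  edge (0, 6)→(1, 12): d=(1,6) inclusive
  edge (1, 12)→(0, 18): d=(-1,6) inclusive
  covered (0 px):
    · · · · · · · · · · · ·
    · · · · · · · · · · · ·
    · · · · · · · · · · · ·
    · · · · · · · · · · · ·
    · · · · · · · · · · · ·
    · · · · · · · · · · · ·
    · · · · · · · · · · · ·
    · · · · · · · · · · · ·
    · · · · · · · · · · · ·
    · · · · · · · · · · · ·
    · · · · · · · · · · · ·

Z-buffer (winner per pixel, '.' = empty):
  . . . . . 0 0 0 . . . .
  . . . . . . 0 0 0 . . .
  . . . . . . . 0 0 . . 2
  . . . . . . . 1 1 0 2 .
  . . . . . . 1 1 . 2 2 .
  . . . . . 1 1 . 2 2 . .
  . . . . . 1 . 2 2 . . .
  . . . . 1 . 2 . . . . .
  . . . . . 2 . . . . . .
  . . . . . . . . . . . .
  . . . . . . . . . . . .

Final: 2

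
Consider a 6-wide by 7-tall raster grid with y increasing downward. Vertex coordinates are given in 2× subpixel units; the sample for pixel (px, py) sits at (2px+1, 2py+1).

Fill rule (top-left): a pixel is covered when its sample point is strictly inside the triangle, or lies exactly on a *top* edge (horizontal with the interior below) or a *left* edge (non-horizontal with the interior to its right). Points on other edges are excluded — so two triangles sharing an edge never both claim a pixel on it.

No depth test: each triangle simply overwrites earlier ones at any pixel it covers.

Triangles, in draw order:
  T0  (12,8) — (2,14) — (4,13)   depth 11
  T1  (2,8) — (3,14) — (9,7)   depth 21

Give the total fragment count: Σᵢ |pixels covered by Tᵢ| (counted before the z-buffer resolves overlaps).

T0:
  2·area = 2  (B↔C swapped to make it positive)
  edge (12, 8)→(4, 13): d=(-8,5) right/bottom  bias=-1
  edge (4, 13)→(2, 14): d=(-2,1) right/bottom  bias=-1
  edge (2, 14)→(12, 8): d=(10,-6) top-left  bias=+0
    (3,5)@(7, 11): e=[1,1,0] → X  [on edge]
    (4,5)@(9, 11): e=[-9,-1,12] → .
    (3,6)@(7, 13): e=[-15,-3,20] → .
  covered (1 px):
    . . . . . .
    . . . . . .
    . . . . . .
    . . . . . .
    . . . . . .
    . . . X . .
    . . . . . .
T1:
  2·area = 43  (B↔C swapped to make it positive)
  edge (2, 8)→(9, 7): d=(7,-1) top-left  bias=+0
  edge (9, 7)→(3, 14): d=(-6,7) right/bottom  bias=-1
  edge (3, 14)→(2, 8): d=(-1,-6) top-left  bias=+0
    (4,3)@(9, 7): e=[0,0,43] → .  [on edge]
    (1,4)@(3, 9): e=[8,30,5] → X
    (2,4)@(5, 9): e=[10,16,17] → X
    (3,4)@(7, 9): e=[12,2,29] → X
    (4,4)@(9, 9): e=[14,-12,41] → .
    (1,5)@(3, 11): e=[22,18,3] → X
    (3,5)@(7, 11): e=[26,-10,27] → .
    (1,6)@(3, 13): e=[36,6,1] → X
    (2,6)@(5, 13): e=[38,-8,13] → .
  covered (6 px):
    . . . . . .
    . . . . . .
    . . . . . .
    . . . . . .
    . X X X . .
    . X X . . .
    . X . . . .

Final: 7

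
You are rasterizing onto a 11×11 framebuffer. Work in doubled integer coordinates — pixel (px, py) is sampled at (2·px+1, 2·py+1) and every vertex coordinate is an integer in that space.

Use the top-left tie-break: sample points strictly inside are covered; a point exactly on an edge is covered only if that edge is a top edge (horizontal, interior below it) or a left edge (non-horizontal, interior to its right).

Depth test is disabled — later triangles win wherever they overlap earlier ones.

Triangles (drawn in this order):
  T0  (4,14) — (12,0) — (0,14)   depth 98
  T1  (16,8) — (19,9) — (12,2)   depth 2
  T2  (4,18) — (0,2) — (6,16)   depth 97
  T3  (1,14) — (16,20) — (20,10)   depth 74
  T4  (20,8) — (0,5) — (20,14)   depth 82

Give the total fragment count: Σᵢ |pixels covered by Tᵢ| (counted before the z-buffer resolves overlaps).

T0:
  2·area = 56  (B↔C swapped to make it positive)
  edge (4, 14)→(0, 14): d=(-4,0) right/bottom  bias=-1
  edge (0, 14)→(12, 0): d=(12,-14) top-left  bias=+0
  edge (12, 0)→(4, 14): d=(-8,14) right/bottom  bias=-1
    (4,2)@(9, 5): e=[36,18,2] → X
    (5,2)@(11, 5): e=[36,46,-26] → .
    (3,3)@(7, 7): e=[28,14,14] → X
    (4,3)@(9, 7): e=[28,42,-14] → .
    (2,4)@(5, 9): e=[20,10,26] → X
    (3,4)@(7, 9): e=[20,38,-2] → .
    (1,5)@(3, 11): e=[12,6,38] → X
    (3,5)@(7, 11): e=[12,62,-18] → .
    (0,6)@(1, 13): e=[4,2,50] → X
    (2,6)@(5, 13): e=[4,58,-6] → .
    (0,7)@(1, 15): e=[-4,26,34] → .
    (1,7)@(3, 15): e=[-4,54,6] → .
  covered (7 px):
    . . . . . . . . . . .
    . . . . . . . . . . .
    . . . . X . . . . . .
    . . . X . . . . . . .
    . . X . . . . . . . .
    . X X . . . . . . . .
    X X . . . . . . . . .
    . . . . . . . . . . .
    . . . . . . . . . . .
    . . . . . . . . . . .
    . . . . . . . . . . .
T1:
  2·area = 14  (B↔C swapped to make it positive)
  edge (16, 8)→(12, 2): d=(-4,-6) top-left  bias=+0
  edge (12, 2)→(19, 9): d=(7,7) right/bottom  bias=-1
  edge (19, 9)→(16, 8): d=(-3,-1) top-left  bias=+0
    (5,0)@(11, 1): e=[-2,0,16] → .  [on edge]
    (0,1)@(1, 3): e=[-70,84,0] → .  [on edge]
    (6,1)@(13, 3): e=[2,0,12] → .  [on edge]
    (3,2)@(7, 5): e=[-42,56,0] → .  [on edge]
    (7,2)@(15, 5): e=[6,0,8] → .  [on edge]
    (6,3)@(13, 7): e=[-14,28,0] → .  [on edge]
    (8,3)@(17, 7): e=[10,0,4] → .  [on edge]
    (9,4)@(19, 9): e=[14,0,0] → .  [on edge]
    (10,5)@(21, 11): e=[18,0,-4] → .  [on edge]
  covered (0 px):
    . . . . . . . . . . .
    . . . . . . . . . . .
    . . . . . . . . . . .
    . . . . . . . . . . .
    . . . . . . . . . . .
    . . . . . . . . . . .
    . . . . . . . . . . .
    . . . . . . . . . . .
    . . . . . . . . . . .
    . . . . . . . . . . .
    . . . . . . . . . . .
T2:
  2·area = 40
  edge (4, 18)→(0, 2): d=(-4,-16) top-left  bias=+0
  edge (0, 2)→(6, 16): d=(6,14) right/bottom  bias=-1
  edge (6, 16)→(4, 18): d=(-2,2) right/bottom  bias=-1
    (10,0)@(21, 1): e=[340,-300,0] → .  [on edge]
    (9,1)@(19, 3): e=[300,-260,0] → .  [on edge]
    (0,2)@(1, 5): e=[4,4,32] → X
    (1,2)@(3, 5): e=[36,-24,28] → .
    (8,2)@(17, 5): e=[260,-220,0] → .  [on edge]
    (0,3)@(1, 7): e=[-4,16,28] → .
    (7,3)@(15, 7): e=[220,-180,0] → .  [on edge]
    (1,4)@(3, 9): e=[20,0,20] → .  [on edge]
    (6,4)@(13, 9): e=[180,-140,0] → .  [on edge]
    (1,5)@(3, 11): e=[12,12,16] → X
    (2,5)@(5, 11): e=[44,-16,12] → .
    (5,5)@(11, 11): e=[140,-100,0] → .  [on edge]
    (4,6)@(9, 13): e=[100,-60,0] → .  [on edge]
    (3,7)@(7, 15): e=[60,-20,0] → .  [on edge]
    (2,8)@(5, 17): e=[20,20,0] → .  [on edge]
    (1,9)@(3, 19): e=[-20,60,0] → .  [on edge]
    (0,10)@(1, 21): e=[-60,100,0] → .  [on edge]
  covered (4 px):
    . . . . . . . . . . .
    . . . . . . . . . . .
    X . . . . . . . . . .
    . . . . . . . . . . .
    . . . . . . . . . . .
    . X . . . . . . . . .
    . X . . . . . . . . .
    . . X . . . . . . . .
    . . . . . . . . . . .
    . . . . . . . . . . .
    . . . . . . . . . . .
T3:
  2·area = 174  (B↔C swapped to make it positive)
  edge (1, 14)→(20, 10): d=(19,-4) top-left  bias=+0
  edge (20, 10)→(16, 20): d=(-4,10) right/bottom  bias=-1
  edge (16, 20)→(1, 14): d=(-15,-6) top-left  bias=+0
    (8,5)@(17, 11): e=[7,26,141] → X
    (9,5)@(19, 11): e=[15,6,153] → X
    (10,5)@(21, 11): e=[23,-14,165] → .
    (3,6)@(7, 13): e=[5,118,51] → X
    (4,6)@(9, 13): e=[13,98,63] → X
    (5,6)@(11, 13): e=[21,78,75] → X
    (6,6)@(13, 13): e=[29,58,87] → X
    (7,6)@(15, 13): e=[37,38,99] → X
    (9,6)@(19, 13): e=[53,-2,123] → .
    (2,7)@(5, 15): e=[35,130,9] → X
    (9,7)@(19, 15): e=[91,-10,93] → .
    (2,8)@(5, 17): e=[73,122,-21] → .
  covered (21 px):
    . . . . . . . . . . .
    . . . . . . . . . . .
    . . . . . . . . . . .
    . . . . . . . . . . .
    . . . . . . . . . . .
    . . . . . . . . X X .
    . . . X X X X X X . .
    . . X X X X X X X . .
    . . . . X X X X X . .
    . . . . . . . X . . .
    . . . . . . . . . . .
T4:
  2·area = 120  (B↔C swapped to make it positive)
  edge (20, 8)→(20, 14): d=(0,6) right/bottom  bias=-1
  edge (20, 14)→(0, 5): d=(-20,-9) top-left  bias=+0
  edge (0, 5)→(20, 8): d=(20,3) right/bottom  bias=-1
    (2,3)@(5, 7): e=[90,5,25] → X
    (3,3)@(7, 7): e=[78,23,19] → X
    (4,3)@(9, 7): e=[66,41,13] → X
    (5,3)@(11, 7): e=[54,59,7] → X
    (6,3)@(13, 7): e=[42,77,1] → X
    (7,3)@(15, 7): e=[30,95,-5] → .
    (2,4)@(5, 9): e=[90,-35,65] → .
    (3,4)@(7, 9): e=[78,-17,59] → .
    (4,4)@(9, 9): e=[66,1,53] → X
    (7,4)@(15, 9): e=[30,55,35] → X
    (8,4)@(17, 9): e=[18,73,29] → X
    (9,4)@(19, 9): e=[6,91,23] → X
  covered (15 px):
    . . . . . . . . . . .
    . . . . . . . . . . .
    . . . . . . . . . . .
    . . X X X X X . . . .
    . . . . X X X X X X .
    . . . . . . . X X X .
    . . . . . . . . . X .
    . . . . . . . . . . .
    . . . . . . . . . . .
    . . . . . . . . . . .
    . . . . . . . . . . .

Answer: 47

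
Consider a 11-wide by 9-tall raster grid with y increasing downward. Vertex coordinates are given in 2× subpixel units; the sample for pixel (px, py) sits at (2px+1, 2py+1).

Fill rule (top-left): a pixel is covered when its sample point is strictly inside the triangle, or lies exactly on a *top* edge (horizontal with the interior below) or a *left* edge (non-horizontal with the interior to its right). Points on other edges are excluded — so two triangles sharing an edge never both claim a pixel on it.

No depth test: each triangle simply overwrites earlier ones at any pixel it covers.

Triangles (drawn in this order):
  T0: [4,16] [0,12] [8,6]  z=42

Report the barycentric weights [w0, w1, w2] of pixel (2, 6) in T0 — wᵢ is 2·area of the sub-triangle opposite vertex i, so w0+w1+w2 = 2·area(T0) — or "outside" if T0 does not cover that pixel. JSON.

T0:
  2·area = 56
  edge (4, 16)→(0, 12): d=(-4,-4) top-left  bias=+0
  edge (0, 12)→(8, 6): d=(8,-6) top-left  bias=+0
  edge (8, 6)→(4, 16): d=(-4,10) right/bottom  bias=-1
    (3,3)@(7, 7): e=[48,2,6] → #
    (4,3)@(9, 7): e=[56,14,-14] → ·
    (2,4)@(5, 9): e=[32,6,18] → #
    (3,4)@(7, 9): e=[40,18,-2] → ·
    (1,5)@(3, 11): e=[16,10,30] → #
    (3,5)@(7, 11): e=[32,34,-10] → ·
    (0,6)@(1, 13): e=[0,14,42] → #  [on edge]
    (3,6)@(7, 13): e=[24,50,-18] → ·
    (0,7)@(1, 15): e=[-8,30,34] → ·
    (1,7)@(3, 15): e=[0,42,14] → #  [on edge]
    (2,7)@(5, 15): e=[8,54,-6] → ·
    (1,8)@(3, 17): e=[-8,58,6] → ·
    (2,8)@(5, 17): e=[0,70,-14] → ·  [on edge]
  covered (8 px):
    · · · · · · · · · · ·
    · · · · · · · · · · ·
    · · · · · · · · · · ·
    · · · # · · · · · · ·
    · · # · · · · · · · ·
    · # # · · · · · · · ·
    # # # · · · · · · · ·
    · # · · · · · · · · ·
    · · · · · · · · · · ·

Final: [38,2,16]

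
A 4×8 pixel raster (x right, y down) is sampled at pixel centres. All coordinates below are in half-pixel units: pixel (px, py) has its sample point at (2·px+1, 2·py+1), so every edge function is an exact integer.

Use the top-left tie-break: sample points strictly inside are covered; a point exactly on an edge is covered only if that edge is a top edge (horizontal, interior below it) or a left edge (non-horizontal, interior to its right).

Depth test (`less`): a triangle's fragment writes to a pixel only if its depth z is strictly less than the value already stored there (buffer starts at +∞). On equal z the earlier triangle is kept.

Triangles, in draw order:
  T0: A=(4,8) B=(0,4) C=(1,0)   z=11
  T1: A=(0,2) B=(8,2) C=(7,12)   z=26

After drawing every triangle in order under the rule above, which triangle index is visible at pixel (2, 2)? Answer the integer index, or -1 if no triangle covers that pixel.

T0:
  2·area = 20
  edge (4, 8)→(0, 4): d=(-4,-4) top-left  bias=+0
  edge (0, 4)→(1, 0): d=(1,-4) top-left  bias=+0
  edge (1, 0)→(4, 8): d=(3,8) right/bottom  bias=-1
    (0,0)@(1, 1): e=[16,1,3] → #
    (1,0)@(3, 1): e=[24,9,-13] → ·
    (0,1)@(1, 3): e=[8,3,9] → #
    (1,1)@(3, 3): e=[16,11,-7] → ·
    (0,2)@(1, 5): e=[0,5,15] → #  [on edge]
    (1,2)@(3, 5): e=[8,13,-1] → ·
    (0,3)@(1, 7): e=[-8,7,21] → ·
    (1,3)@(3, 7): e=[0,15,5] → #  [on edge]
    (2,3)@(5, 7): e=[8,23,-11] → ·
    (1,4)@(3, 9): e=[-8,17,11] → ·
    (2,4)@(5, 9): e=[0,25,-5] → ·  [on edge]
    (3,5)@(7, 11): e=[0,35,-15] → ·  [on edge]
  covered (4 px):
    # · · ·
    # · · ·
    # · · ·
    · # · ·
    · · · ·
    · · · ·
    · · · ·
    · · · ·
T1:
  2·area = 80
  edge (0, 2)→(8, 2): d=(8,0) top-left  bias=+0
  edge (8, 2)→(7, 12): d=(-1,10) right/bottom  bias=-1
  edge (7, 12)→(0, 2): d=(-7,-10) top-left  bias=+0
    (0,1)@(1, 3): e=[8,69,3] → #
    (1,1)@(3, 3): e=[8,49,23] → #
    (2,1)@(5, 3): e=[8,29,43] → #
    (3,1)@(7, 3): e=[8,9,63] → #
    (0,2)@(1, 5): e=[24,67,-11] → ·
    (1,2)@(3, 5): e=[24,47,9] → #
    (1,3)@(3, 7): e=[40,45,-5] → ·
    (2,3)@(5, 7): e=[40,25,15] → #
    (2,4)@(5, 9): e=[56,23,1] → #
    (2,5)@(5, 11): e=[72,21,-13] → ·
    (3,5)@(7, 11): e=[72,1,7] → #
    (3,6)@(7, 13): e=[88,-1,-7] → ·
  covered (12 px):
    · · · ·
    # # # #
    · # # #
    · · # #
    · · # #
    · · · #
    · · · ·
    · · · ·

Z-buffer (winner per pixel, '.' = empty):
  0 . . .
  0 1 1 1
  0 1 1 1
  . 0 1 1
  . . 1 1
  . . . 1
  . . . .
  . . . .

Answer: 1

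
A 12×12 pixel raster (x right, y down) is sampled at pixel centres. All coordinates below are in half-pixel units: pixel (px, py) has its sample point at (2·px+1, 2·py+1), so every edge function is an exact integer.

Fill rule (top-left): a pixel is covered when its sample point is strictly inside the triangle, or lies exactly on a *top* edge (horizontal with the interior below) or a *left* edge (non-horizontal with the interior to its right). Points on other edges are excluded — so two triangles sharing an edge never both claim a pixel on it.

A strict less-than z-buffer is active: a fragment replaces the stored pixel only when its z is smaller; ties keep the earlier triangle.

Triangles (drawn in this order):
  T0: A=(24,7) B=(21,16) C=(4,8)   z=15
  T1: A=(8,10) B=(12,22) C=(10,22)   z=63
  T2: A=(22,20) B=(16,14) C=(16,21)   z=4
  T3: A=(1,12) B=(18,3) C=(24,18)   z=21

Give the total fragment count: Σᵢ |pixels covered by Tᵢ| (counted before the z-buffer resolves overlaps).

T0:
  2·area = 177
  edge (24, 7)→(21, 16): d=(-3,9) right/bottom  bias=-1
  edge (21, 16)→(4, 8): d=(-17,-8) top-left  bias=+0
  edge (4, 8)→(24, 7): d=(20,-1) top-left  bias=+0
    (3,4)@(7, 9): e=[147,7,23] → #
    (4,4)@(9, 9): e=[129,23,25] → #
    (5,4)@(11, 9): e=[111,39,27] → #
    (6,4)@(13, 9): e=[93,55,29] → #
    (7,4)@(15, 9): e=[75,71,31] → #
    (8,4)@(17, 9): e=[57,87,33] → #
    (9,4)@(19, 9): e=[39,103,35] → #
    (10,4)@(21, 9): e=[21,119,37] → #
    (11,4)@(23, 9): e=[3,135,39] → #
    (3,5)@(7, 11): e=[141,-27,63] → ·
    (4,5)@(9, 11): e=[123,-11,65] → ·
    (5,5)@(11, 11): e=[105,5,67] → #
  covered (21 px):
    · · · · · · · · · · · ·
    · · · · · · · · · · · ·
    · · · · · · · · · · · ·
    · · · · · · · · · · · ·
    · · · # # # # # # # # #
    · · · · · # # # # # # ·
    · · · · · · · # # # # ·
    · · · · · · · · · # # ·
    · · · · · · · · · · · ·
    · · · · · · · · · · · ·
    · · · · · · · · · · · ·
    · · · · · · · · · · · ·
T1:
  2·area = 24
  edge (8, 10)→(12, 22): d=(4,12) right/bottom  bias=-1
  edge (12, 22)→(10, 22): d=(-2,0) right/bottom  bias=-1
  edge (10, 22)→(8, 10): d=(-2,-12) top-left  bias=+0
    (2,0)@(5, 1): e=[0,42,-18] → ·  [on edge]
    (3,3)@(7, 7): e=[0,30,-6] → ·  [on edge]
    (4,6)@(9, 13): e=[0,18,6] → ·  [on edge]
    (4,7)@(9, 15): e=[8,14,2] → #
    (5,7)@(11, 15): e=[-16,14,26] → ·
    (4,8)@(9, 17): e=[16,10,-2] → ·
    (5,9)@(11, 19): e=[0,6,18] → ·  [on edge]
    (5,10)@(11, 21): e=[8,2,14] → #
    (6,10)@(13, 21): e=[-16,2,38] → ·
    (5,11)@(11, 23): e=[16,-2,10] → ·
  covered (2 px):
    · · · · · · · · · · · ·
    · · · · · · · · · · · ·
    · · · · · · · · · · · ·
    · · · · · · · · · · · ·
    · · · · · · · · · · · ·
    · · · · · · · · · · · ·
    · · · · · · · · · · · ·
    · · · · # · · · · · · ·
    · · · · · · · · · · · ·
    · · · · · · · · · · · ·
    · · · · · # · · · · · ·
    · · · · · · · · · · · ·
T2:
  2·area = 42  (B↔C swapped to make it positive)
  edge (22, 20)→(16, 21): d=(-6,1) right/bottom  bias=-1
  edge (16, 21)→(16, 14): d=(0,-7) top-left  bias=+0
  edge (16, 14)→(22, 20): d=(6,6) right/bottom  bias=-1
    (1,0)@(3, 1): e=[133,-91,0] → ·  [on edge]
    (2,1)@(5, 3): e=[119,-77,0] → ·  [on edge]
    (3,2)@(7, 5): e=[105,-63,0] → ·  [on edge]
    (4,3)@(9, 7): e=[91,-49,0] → ·  [on edge]
    (5,4)@(11, 9): e=[77,-35,0] → ·  [on edge]
    (6,5)@(13, 11): e=[63,-21,0] → ·  [on edge]
    (7,6)@(15, 13): e=[49,-7,0] → ·  [on edge]
    (8,7)@(17, 15): e=[35,7,0] → ·  [on edge]
    (8,8)@(17, 17): e=[23,7,12] → #
    (9,8)@(19, 17): e=[21,21,0] → ·  [on edge]
    (8,9)@(17, 19): e=[11,7,24] → #
    (9,9)@(19, 19): e=[9,21,12] → #
    (10,9)@(21, 19): e=[7,35,0] → ·  [on edge]
    (11,10)@(23, 21): e=[-7,49,0] → ·  [on edge]
  covered (3 px):
    · · · · · · · · · · · ·
    · · · · · · · · · · · ·
    · · · · · · · · · · · ·
    · · · · · · · · · · · ·
    · · · · · · · · · · · ·
    · · · · · · · · · · · ·
    · · · · · · · · · · · ·
    · · · · · · · · · · · ·
    · · · · · · · · # · · ·
    · · · · · · · · # # · ·
    · · · · · · · · · · · ·
    · · · · · · · · · · · ·
T3:
  2·area = 309
  edge (1, 12)→(18, 3): d=(17,-9) top-left  bias=+0
  edge (18, 3)→(24, 18): d=(6,15) right/bottom  bias=-1
  edge (24, 18)→(1, 12): d=(-23,-6) top-left  bias=+0
    (7,2)@(15, 5): e=[7,57,245] → #
    (8,2)@(17, 5): e=[25,27,257] → #
    (9,2)@(19, 5): e=[43,-3,269] → ·
    (5,3)@(11, 7): e=[5,129,175] → #
    (6,3)@(13, 7): e=[23,99,187] → #
    (9,3)@(19, 7): e=[77,9,223] → #
    (10,3)@(21, 7): e=[95,-21,235] → ·
    (3,4)@(7, 9): e=[3,201,105] → #
    (4,4)@(9, 9): e=[21,171,117] → #
    (10,4)@(21, 9): e=[129,-9,189] → ·
    (1,5)@(3, 11): e=[1,273,35] → #
    (2,5)@(5, 11): e=[19,243,47] → #
  covered (40 px):
    · · · · · · · · · · · ·
    · · · · · · · · · · · ·
    · · · · · · · # # · · ·
    · · · · · # # # # # · ·
    · · · # # # # # # # · ·
    · # # # # # # # # # # ·
    · · # # # # # # # # # ·
    · · · · · · # # # # # ·
    · · · · · · · · · · # #
    · · · · · · · · · · · ·
    · · · · · · · · · · · ·
    · · · · · · · · · · · ·

Final: 66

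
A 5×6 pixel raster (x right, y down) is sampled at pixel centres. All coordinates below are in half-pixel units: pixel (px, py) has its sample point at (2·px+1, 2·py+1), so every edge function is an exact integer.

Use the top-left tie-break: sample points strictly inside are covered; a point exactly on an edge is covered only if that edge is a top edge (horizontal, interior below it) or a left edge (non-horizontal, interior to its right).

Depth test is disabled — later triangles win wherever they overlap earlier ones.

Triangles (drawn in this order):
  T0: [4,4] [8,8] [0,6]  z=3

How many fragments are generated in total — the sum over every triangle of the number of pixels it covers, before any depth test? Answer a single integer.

T0:
  2·area = 24
  edge (4, 4)→(8, 8): d=(4,4) right/bottom  bias=-1
  edge (8, 8)→(0, 6): d=(-8,-2) top-left  bias=+0
  edge (0, 6)→(4, 4): d=(4,-2) top-left  bias=+0
    (0,0)@(1, 1): e=[0,42,-18] → ·  [on edge]
    (1,1)@(3, 3): e=[0,30,-6] → ·  [on edge]
    (1,2)@(3, 5): e=[8,14,2] → #
    (2,2)@(5, 5): e=[0,18,6] → ·  [on edge]
    (1,3)@(3, 7): e=[16,-2,10] → ·
    (2,3)@(5, 7): e=[8,2,14] → #
    (3,3)@(7, 7): e=[0,6,18] → ·  [on edge]
    (2,4)@(5, 9): e=[16,-14,22] → ·
    (4,4)@(9, 9): e=[0,-6,30] → ·  [on edge]
  covered (2 px):
    · · · · ·
    · · · · ·
    · # · · ·
    · · # · ·
    · · · · ·
    · · · · ·

Result: 2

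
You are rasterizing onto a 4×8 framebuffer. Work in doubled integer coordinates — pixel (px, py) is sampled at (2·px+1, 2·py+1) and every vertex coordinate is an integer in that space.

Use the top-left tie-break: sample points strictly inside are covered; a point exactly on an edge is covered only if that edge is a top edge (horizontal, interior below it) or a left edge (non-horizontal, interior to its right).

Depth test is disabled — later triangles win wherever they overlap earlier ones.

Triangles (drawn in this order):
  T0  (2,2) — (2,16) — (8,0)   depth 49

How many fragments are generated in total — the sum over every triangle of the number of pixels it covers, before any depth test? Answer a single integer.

T0:
  2·area = 84  (B↔C swapped to make it positive)
  edge (2, 2)→(8, 0): d=(6,-2) top-left  bias=+0
  edge (8, 0)→(2, 16): d=(-6,16) right/bottom  bias=-1
  edge (2, 16)→(2, 2): d=(0,-14) top-left  bias=+0
    (2,0)@(5, 1): e=[0,42,42] → X  [on edge]
    (3,0)@(7, 1): e=[4,10,70] → X
    (1,1)@(3, 3): e=[8,62,14] → X
    (3,1)@(7, 3): e=[16,-2,70] → .
    (1,2)@(3, 5): e=[20,50,14] → X
    (3,2)@(7, 5): e=[28,-14,70] → .
    (1,3)@(3, 7): e=[32,38,14] → X
    (3,3)@(7, 7): e=[40,-26,70] → .
    (1,4)@(3, 9): e=[44,26,14] → X
    (2,4)@(5, 9): e=[48,-6,42] → .
    (1,5)@(3, 11): e=[56,14,14] → X
    (2,5)@(5, 11): e=[60,-18,42] → .
  covered (11 px):
    . . X X
    . X X .
    . X X .
    . X X .
    . X . .
    . X . .
    . X . .
    . . . .

Final: 11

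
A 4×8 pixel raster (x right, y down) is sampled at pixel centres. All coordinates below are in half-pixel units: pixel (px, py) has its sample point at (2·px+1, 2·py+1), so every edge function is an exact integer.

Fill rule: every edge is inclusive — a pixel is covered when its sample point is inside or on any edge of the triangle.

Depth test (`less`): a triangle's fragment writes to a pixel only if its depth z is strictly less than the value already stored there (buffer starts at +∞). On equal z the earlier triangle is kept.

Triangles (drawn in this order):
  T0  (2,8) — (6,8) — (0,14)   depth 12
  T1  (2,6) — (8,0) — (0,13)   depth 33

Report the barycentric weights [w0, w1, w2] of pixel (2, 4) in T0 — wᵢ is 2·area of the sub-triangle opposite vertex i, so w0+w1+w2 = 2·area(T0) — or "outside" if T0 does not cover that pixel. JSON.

T0:
  2·area = 24
  edge (2, 8)→(6, 8): d=(4,0) inclusive
  edge (6, 8)→(0, 14): d=(-6,6) inclusive
  edge (0, 14)→(2, 8): d=(2,-6) inclusive
    (1,2)@(3, 5): e=[-12,36,0] → ·  [on edge]
    (3,3)@(7, 7): e=[-4,0,28] → ·  [on edge]
    (1,4)@(3, 9): e=[4,12,8] → #
    (2,4)@(5, 9): e=[4,0,20] → #  [on edge]
    (3,4)@(7, 9): e=[4,-12,32] → ·
    (0,5)@(1, 11): e=[12,12,0] → #  [on edge]
    (1,5)@(3, 11): e=[12,0,12] → #  [on edge]
    (2,5)@(5, 11): e=[12,-12,24] → ·
    (0,6)@(1, 13): e=[20,0,4] → #  [on edge]
    (1,6)@(3, 13): e=[20,-12,16] → ·
    (0,7)@(1, 15): e=[28,-12,8] → ·
  covered (5 px):
    · · · ·
    · · · ·
    · · · ·
    · · · ·
    · # # ·
    # # · ·
    # · · ·
    · · · ·
T1:
  2·area = 30
  edge (2, 6)→(8, 0): d=(6,-6) inclusive
  edge (8, 0)→(0, 13): d=(-8,13) inclusive
  edge (0, 13)→(2, 6): d=(2,-7) inclusive
    (3,0)@(7, 1): e=[0,5,25] → #  [on edge]
    (2,1)@(5, 3): e=[0,15,15] → #  [on edge]
    (3,1)@(7, 3): e=[12,-11,29] → ·
    (1,2)@(3, 5): e=[0,25,5] → #  [on edge]
    (2,2)@(5, 5): e=[12,-1,19] → ·
    (0,3)@(1, 7): e=[0,35,-5] → ·  [on edge]
    (1,3)@(3, 7): e=[12,9,9] → #
    (2,3)@(5, 7): e=[24,-17,23] → ·
    (1,4)@(3, 9): e=[24,-7,13] → ·
    (0,5)@(1, 11): e=[24,3,3] → #
    (1,5)@(3, 11): e=[36,-23,17] → ·
    (0,6)@(1, 13): e=[36,-13,7] → ·
  covered (5 px):
    · · · #
    · · # ·
    · # · ·
    · # · ·
    · · · ·
    # · · ·
    · · · ·
    · · · ·

Result: [0,20,4]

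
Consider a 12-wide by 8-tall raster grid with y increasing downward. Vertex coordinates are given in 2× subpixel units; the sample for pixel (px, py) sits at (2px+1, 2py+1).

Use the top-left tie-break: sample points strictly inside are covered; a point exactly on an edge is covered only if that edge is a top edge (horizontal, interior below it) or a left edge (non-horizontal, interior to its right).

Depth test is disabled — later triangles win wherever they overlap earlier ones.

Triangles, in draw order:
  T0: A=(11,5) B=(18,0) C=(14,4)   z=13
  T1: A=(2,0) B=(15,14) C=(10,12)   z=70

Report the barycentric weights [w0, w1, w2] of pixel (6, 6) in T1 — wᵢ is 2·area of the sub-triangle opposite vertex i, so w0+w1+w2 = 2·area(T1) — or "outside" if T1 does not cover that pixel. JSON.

T0:
  2·area = 8
  edge (11, 5)→(18, 0): d=(7,-5) top-left  bias=+0
  edge (18, 0)→(14, 4): d=(-4,4) right/bottom  bias=-1
  edge (14, 4)→(11, 5): d=(-3,1) right/bottom  bias=-1
    (8,0)@(17, 1): e=[2,0,6] → ·  [on edge]
    (11,0)@(23, 1): e=[32,-24,0] → ·  [on edge]
    (7,1)@(15, 3): e=[6,0,2] → ·  [on edge]
    (8,1)@(17, 3): e=[16,-8,0] → ·  [on edge]
    (5,2)@(11, 5): e=[0,8,0] → ·  [on edge]
    (6,2)@(13, 5): e=[10,0,-2] → ·  [on edge]
    (2,3)@(5, 7): e=[-16,24,0] → ·  [on edge]
    (5,3)@(11, 7): e=[14,0,-6] → ·  [on edge]
    (4,4)@(9, 9): e=[18,0,-10] → ·  [on edge]
    (3,5)@(7, 11): e=[22,0,-14] → ·  [on edge]
    (2,6)@(5, 13): e=[26,0,-18] → ·  [on edge]
    (1,7)@(3, 15): e=[30,0,-22] → ·  [on edge]
  covered (0 px):
    · · · · · · · · · · · ·
    · · · · · · · · · · · ·
    · · · · · · · · · · · ·
    · · · · · · · · · · · ·
    · · · · · · · · · · · ·
    · · · · · · · · · · · ·
    · · · · · · · · · · · ·
    · · · · · · · · · · · ·
T1:
  2·area = 44
  edge (2, 0)→(15, 14): d=(13,14) right/bottom  bias=-1
  edge (15, 14)→(10, 12): d=(-5,-2) top-left  bias=+0
  edge (10, 12)→(2, 0): d=(-8,-12) top-left  bias=+0
    (3,3)@(7, 7): e=[21,19,4] → #
    (4,3)@(9, 7): e=[-7,23,28] → ·
    (3,4)@(7, 9): e=[47,9,-12] → ·
    (4,4)@(9, 9): e=[19,13,12] → #
    (5,4)@(11, 9): e=[-9,17,36] → ·
    (4,5)@(9, 11): e=[45,3,-4] → ·
    (5,5)@(11, 11): e=[17,7,20] → #
    (6,5)@(13, 11): e=[-11,11,44] → ·
    (5,6)@(11, 13): e=[43,-3,4] → ·
    (6,6)@(13, 13): e=[15,1,28] → #
    (7,6)@(15, 13): e=[-13,5,52] → ·
    (6,7)@(13, 15): e=[41,-9,12] → ·
  covered (4 px):
    · · · · · · · · · · · ·
    · · · · · · · · · · · ·
    · · · · · · · · · · · ·
    · · · # · · · · · · · ·
    · · · · # · · · · · · ·
    · · · · · # · · · · · ·
    · · · · · · # · · · · ·
    · · · · · · · · · · · ·

Final: [1,28,15]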